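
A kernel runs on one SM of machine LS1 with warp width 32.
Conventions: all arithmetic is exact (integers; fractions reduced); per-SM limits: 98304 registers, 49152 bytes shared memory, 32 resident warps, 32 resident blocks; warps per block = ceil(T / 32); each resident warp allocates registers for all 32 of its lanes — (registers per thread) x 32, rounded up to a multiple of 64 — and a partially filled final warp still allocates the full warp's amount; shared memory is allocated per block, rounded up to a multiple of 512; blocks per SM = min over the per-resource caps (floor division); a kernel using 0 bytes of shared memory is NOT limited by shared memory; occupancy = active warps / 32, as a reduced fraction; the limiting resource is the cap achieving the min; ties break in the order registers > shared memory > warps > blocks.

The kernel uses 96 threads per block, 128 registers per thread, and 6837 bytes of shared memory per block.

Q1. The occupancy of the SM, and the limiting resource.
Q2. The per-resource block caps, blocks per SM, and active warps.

Answer: occupancy 9/16, limited by shared memory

registers: 8 blocks
shared memory: 6 blocks
warps: 10 blocks
blocks: 32 blocks

Answer: 6 blocks, 18 active warps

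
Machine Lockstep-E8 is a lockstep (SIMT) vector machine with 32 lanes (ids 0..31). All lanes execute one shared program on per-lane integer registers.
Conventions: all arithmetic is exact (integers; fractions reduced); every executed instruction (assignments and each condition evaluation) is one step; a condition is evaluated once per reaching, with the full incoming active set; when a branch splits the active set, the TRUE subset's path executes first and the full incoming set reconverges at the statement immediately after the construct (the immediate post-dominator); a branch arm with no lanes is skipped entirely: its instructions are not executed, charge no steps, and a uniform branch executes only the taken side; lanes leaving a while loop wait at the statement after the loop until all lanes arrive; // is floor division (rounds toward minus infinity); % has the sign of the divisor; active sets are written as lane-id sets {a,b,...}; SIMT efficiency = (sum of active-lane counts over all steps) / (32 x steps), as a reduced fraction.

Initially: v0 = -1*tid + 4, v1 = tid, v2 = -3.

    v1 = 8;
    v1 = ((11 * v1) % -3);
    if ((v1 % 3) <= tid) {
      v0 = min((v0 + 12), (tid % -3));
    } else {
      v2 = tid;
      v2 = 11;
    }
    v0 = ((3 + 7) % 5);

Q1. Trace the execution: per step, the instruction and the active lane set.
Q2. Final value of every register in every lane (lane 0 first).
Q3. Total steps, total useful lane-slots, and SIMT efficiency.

step 0: v1 <- 8                      {0,1,2,3,4,5,6,7,8,9,10,11,12,13,14,15,16,17,18,19,20,21,22,23,24,25,26,27,28,29,30,31}
step 1: v1 <- ((11 * v1) % -3)       {0,1,2,3,4,5,6,7,8,9,10,11,12,13,14,15,16,17,18,19,20,21,22,23,24,25,26,27,28,29,30,31}
step 2: eval ((v1 % 3) <= tid)       {0,1,2,3,4,5,6,7,8,9,10,11,12,13,14,15,16,17,18,19,20,21,22,23,24,25,26,27,28,29,30,31}
step 3: v0 <- min((v0 + 12), (tid % -3)) {1,2,3,4,5,6,7,8,9,10,11,12,13,14,15,16,17,18,19,20,21,22,23,24,25,26,27,28,29,30,31}
step 4: v2 <- tid                    {0}
step 5: v2 <- 11                     {0}
step 6: v0 <- ((3 + 7) % 5)          {0,1,2,3,4,5,6,7,8,9,10,11,12,13,14,15,16,17,18,19,20,21,22,23,24,25,26,27,28,29,30,31}

Answer: 7 steps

v0: 0,0,0,0,0,0,0,0,0,0,0,0,0,0,0,0,0,0,0,0,0,0,0,0,0,0,0,0,0,0,0,0
v1: -2,-2,-2,-2,-2,-2,-2,-2,-2,-2,-2,-2,-2,-2,-2,-2,-2,-2,-2,-2,-2,-2,-2,-2,-2,-2,-2,-2,-2,-2,-2,-2
v2: 11,-3,-3,-3,-3,-3,-3,-3,-3,-3,-3,-3,-3,-3,-3,-3,-3,-3,-3,-3,-3,-3,-3,-3,-3,-3,-3,-3,-3,-3,-3,-3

steps = 7; useful = 161; efficiency = 161/224 = 23/32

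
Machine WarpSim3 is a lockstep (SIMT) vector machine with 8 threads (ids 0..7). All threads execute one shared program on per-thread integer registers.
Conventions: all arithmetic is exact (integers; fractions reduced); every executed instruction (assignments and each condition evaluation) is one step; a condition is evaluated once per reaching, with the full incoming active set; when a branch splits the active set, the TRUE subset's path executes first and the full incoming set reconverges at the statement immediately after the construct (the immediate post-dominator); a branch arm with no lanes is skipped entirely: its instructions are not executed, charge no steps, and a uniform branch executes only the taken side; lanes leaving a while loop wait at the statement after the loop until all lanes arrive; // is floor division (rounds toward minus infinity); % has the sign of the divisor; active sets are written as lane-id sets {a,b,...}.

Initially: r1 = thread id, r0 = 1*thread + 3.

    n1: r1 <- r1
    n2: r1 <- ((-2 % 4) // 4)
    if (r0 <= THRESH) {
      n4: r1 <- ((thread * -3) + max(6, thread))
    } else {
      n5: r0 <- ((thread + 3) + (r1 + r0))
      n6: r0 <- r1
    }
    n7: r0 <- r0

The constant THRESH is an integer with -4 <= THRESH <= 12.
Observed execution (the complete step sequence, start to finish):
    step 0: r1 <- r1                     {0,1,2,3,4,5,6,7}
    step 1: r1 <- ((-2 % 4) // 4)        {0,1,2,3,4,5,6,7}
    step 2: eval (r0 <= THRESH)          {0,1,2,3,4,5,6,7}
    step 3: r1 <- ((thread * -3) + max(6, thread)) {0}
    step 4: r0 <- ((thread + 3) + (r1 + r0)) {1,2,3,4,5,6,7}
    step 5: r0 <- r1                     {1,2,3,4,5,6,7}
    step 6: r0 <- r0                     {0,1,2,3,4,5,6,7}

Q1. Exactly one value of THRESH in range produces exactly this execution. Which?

Answer: THRESH = 3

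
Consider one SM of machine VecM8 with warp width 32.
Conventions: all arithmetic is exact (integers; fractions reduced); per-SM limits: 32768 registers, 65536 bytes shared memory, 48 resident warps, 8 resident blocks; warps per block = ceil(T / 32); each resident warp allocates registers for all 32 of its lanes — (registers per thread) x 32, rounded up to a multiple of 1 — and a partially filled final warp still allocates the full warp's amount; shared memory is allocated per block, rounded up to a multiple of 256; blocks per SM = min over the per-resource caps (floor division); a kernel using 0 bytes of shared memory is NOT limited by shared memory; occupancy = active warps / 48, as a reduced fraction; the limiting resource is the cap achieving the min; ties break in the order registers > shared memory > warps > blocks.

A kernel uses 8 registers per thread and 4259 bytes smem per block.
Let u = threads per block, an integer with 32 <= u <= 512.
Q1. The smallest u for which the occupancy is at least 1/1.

Answer: u = 161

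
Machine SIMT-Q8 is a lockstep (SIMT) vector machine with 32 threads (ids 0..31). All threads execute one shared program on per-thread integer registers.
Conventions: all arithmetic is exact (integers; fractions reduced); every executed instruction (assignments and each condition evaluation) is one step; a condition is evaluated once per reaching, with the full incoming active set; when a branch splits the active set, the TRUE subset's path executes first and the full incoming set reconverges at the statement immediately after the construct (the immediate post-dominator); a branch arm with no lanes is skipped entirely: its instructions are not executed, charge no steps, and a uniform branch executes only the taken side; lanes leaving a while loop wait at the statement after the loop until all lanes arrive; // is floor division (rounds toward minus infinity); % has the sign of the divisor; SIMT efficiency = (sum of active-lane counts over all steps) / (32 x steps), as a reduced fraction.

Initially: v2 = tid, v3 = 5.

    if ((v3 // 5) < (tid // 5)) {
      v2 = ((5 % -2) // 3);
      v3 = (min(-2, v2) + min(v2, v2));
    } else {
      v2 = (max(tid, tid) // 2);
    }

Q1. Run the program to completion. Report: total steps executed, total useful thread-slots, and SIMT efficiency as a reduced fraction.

Answer: 4 steps, 86 useful, 43/64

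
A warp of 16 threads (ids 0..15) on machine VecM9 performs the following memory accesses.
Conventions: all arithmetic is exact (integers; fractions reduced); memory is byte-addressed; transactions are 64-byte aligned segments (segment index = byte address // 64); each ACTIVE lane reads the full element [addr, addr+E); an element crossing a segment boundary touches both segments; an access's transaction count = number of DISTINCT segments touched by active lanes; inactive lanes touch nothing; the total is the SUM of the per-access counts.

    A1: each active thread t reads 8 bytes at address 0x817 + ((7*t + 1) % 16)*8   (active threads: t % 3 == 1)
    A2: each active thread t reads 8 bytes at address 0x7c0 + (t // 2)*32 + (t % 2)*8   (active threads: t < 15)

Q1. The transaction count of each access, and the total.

A1: 3 transactions
A2: 4 transactions

Answer: 3,4; total 7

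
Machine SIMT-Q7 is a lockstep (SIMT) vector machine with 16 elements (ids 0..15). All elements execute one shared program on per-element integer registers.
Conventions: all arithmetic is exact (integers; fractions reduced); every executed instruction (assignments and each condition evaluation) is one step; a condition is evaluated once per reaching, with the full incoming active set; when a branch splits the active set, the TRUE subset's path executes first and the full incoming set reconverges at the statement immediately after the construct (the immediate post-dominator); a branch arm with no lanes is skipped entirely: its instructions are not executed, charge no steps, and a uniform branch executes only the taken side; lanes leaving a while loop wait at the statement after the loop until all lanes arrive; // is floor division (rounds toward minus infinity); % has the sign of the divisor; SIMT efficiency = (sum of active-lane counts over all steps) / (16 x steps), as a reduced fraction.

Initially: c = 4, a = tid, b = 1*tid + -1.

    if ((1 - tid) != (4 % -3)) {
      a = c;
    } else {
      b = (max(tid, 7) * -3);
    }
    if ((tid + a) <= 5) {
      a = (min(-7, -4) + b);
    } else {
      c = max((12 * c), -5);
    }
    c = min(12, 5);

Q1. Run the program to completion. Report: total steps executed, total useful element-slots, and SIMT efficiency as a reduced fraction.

Answer: 7 steps, 80 useful, 5/7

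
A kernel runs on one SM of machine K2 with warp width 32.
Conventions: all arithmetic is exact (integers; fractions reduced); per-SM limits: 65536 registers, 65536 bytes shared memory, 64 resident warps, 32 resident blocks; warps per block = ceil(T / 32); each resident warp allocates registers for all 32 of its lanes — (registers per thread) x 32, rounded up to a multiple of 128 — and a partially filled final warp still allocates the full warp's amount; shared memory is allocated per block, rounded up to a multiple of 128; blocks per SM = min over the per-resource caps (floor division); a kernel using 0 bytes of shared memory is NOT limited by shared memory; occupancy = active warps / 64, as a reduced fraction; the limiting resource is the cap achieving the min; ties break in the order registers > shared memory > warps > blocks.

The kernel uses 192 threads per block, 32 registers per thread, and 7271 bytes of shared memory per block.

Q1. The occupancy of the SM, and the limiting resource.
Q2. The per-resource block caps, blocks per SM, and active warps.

Answer: occupancy 3/4, limited by shared memory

registers: 10 blocks
shared memory: 8 blocks
warps: 10 blocks
blocks: 32 blocks

Answer: 8 blocks, 48 active warps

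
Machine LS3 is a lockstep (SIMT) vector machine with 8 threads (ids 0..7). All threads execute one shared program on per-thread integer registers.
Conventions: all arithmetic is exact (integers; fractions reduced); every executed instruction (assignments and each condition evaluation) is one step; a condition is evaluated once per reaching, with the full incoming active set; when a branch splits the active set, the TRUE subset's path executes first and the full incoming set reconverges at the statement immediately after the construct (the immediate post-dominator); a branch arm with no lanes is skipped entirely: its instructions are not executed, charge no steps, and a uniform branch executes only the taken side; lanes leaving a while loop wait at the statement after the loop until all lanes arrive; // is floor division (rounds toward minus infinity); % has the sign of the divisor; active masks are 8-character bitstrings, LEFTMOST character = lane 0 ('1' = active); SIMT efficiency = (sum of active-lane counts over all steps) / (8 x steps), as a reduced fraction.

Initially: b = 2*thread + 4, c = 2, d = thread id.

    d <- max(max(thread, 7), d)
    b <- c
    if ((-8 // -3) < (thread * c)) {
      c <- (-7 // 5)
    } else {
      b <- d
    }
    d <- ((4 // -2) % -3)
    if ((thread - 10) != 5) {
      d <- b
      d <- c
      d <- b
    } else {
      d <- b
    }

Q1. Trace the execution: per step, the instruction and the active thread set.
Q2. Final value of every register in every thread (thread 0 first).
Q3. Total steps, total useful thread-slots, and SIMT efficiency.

step 0: d <- max(max(thread, 7), d)  11111111
step 1: b <- c                       11111111
step 2: eval ((-8 // -3) < (thread * c)) 11111111
step 3: c <- (-7 // 5)               00111111
step 4: b <- d                       11000000
step 5: d <- ((4 // -2) % -3)        11111111
step 6: eval ((thread - 10) != 5)    11111111
step 7: d <- b                       11111111
step 8: d <- c                       11111111
step 9: d <- b                       11111111

Answer: 10 steps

b: 7,7,2,2,2,2,2,2
c: 2,2,-2,-2,-2,-2,-2,-2
d: 7,7,2,2,2,2,2,2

steps = 10; useful = 72; efficiency = 72/80 = 9/10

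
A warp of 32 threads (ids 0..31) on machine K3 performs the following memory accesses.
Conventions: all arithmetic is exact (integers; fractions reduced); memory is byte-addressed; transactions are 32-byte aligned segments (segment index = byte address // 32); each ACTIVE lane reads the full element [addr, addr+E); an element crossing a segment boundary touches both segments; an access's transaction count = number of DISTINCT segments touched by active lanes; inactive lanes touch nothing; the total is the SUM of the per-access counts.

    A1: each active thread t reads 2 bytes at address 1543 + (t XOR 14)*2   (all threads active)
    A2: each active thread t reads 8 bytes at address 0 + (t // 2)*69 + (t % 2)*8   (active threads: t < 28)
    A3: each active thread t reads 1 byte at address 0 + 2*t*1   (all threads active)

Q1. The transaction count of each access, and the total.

A1: 3 transactions
A2: 20 transactions
A3: 2 transactions

Answer: 3,20,2; total 25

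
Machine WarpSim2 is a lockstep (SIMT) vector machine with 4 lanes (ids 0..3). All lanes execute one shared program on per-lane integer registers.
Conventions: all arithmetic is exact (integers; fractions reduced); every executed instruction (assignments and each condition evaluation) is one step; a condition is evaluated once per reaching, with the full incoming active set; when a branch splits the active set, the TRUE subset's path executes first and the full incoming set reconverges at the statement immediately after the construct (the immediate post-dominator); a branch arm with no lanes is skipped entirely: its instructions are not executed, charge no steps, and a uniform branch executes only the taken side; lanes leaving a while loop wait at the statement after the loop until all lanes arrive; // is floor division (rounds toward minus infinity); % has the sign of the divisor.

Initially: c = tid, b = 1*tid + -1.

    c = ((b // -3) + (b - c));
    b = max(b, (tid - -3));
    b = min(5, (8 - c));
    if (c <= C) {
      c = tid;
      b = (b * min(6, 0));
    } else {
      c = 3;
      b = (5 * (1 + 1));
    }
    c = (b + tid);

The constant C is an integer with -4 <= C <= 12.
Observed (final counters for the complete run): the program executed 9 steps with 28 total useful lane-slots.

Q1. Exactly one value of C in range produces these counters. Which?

Answer: C = -2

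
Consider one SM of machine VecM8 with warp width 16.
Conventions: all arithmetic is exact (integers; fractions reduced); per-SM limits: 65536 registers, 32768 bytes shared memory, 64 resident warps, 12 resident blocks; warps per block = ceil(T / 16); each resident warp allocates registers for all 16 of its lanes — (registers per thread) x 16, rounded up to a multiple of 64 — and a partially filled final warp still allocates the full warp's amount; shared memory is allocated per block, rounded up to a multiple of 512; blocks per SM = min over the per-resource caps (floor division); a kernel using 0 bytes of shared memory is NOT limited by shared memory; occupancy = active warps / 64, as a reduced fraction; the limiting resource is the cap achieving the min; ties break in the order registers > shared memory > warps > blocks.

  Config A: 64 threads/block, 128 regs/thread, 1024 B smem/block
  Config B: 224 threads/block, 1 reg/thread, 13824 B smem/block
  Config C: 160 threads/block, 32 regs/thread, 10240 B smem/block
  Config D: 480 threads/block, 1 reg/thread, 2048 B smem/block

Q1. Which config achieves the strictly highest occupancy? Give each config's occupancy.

occupancies: A 1/2, B 7/16, C 15/32, D 15/16

Answer: D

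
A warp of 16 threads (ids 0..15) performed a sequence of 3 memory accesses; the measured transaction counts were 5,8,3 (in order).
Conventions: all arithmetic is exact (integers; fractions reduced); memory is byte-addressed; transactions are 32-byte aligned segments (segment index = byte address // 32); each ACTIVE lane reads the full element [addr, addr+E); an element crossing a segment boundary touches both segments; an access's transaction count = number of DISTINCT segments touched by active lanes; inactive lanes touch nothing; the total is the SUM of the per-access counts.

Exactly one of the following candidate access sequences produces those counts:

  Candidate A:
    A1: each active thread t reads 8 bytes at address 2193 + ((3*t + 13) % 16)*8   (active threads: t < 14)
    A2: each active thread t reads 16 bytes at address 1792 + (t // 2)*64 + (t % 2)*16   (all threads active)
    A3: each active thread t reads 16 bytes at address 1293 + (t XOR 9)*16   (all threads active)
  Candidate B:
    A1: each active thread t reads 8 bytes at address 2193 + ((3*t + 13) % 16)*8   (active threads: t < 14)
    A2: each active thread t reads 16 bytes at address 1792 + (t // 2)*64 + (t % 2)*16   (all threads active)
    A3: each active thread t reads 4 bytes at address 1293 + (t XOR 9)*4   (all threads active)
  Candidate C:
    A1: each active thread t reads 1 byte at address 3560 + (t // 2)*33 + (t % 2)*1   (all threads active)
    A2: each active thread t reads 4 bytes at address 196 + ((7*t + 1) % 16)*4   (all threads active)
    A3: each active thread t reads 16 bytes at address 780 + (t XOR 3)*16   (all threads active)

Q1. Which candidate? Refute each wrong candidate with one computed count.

A: A3 gives 9 transactions, not 3
C: A1 gives 8 transactions, not 5
B: all counts match (5,8,3)

Answer: B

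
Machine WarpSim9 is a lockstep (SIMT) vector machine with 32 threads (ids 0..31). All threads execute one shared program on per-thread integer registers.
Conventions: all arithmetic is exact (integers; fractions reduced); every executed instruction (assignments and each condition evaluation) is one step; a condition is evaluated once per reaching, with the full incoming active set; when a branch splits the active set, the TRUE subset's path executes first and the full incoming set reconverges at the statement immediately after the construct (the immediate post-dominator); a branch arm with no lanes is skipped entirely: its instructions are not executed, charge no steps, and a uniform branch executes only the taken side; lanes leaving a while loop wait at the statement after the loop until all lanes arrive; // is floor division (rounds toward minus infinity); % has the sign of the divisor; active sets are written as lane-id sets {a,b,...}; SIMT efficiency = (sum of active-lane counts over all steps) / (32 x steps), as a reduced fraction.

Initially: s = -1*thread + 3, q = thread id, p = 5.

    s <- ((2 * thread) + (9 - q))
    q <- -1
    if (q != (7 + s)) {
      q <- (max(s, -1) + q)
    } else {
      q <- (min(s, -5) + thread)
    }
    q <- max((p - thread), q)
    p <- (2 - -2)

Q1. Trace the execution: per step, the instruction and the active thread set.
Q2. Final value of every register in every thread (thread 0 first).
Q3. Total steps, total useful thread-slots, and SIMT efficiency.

step 0: s <- ((2 * thread) + (9 - q)) {0,1,2,3,4,5,6,7,8,9,10,11,12,13,14,15,16,17,18,19,20,21,22,23,24,25,26,27,28,29,30,31}
step 1: q <- -1                      {0,1,2,3,4,5,6,7,8,9,10,11,12,13,14,15,16,17,18,19,20,21,22,23,24,25,26,27,28,29,30,31}
step 2: eval (q != (7 + s))          {0,1,2,3,4,5,6,7,8,9,10,11,12,13,14,15,16,17,18,19,20,21,22,23,24,25,26,27,28,29,30,31}
step 3: q <- (max(s, -1) + q)        {0,1,2,3,4,5,6,7,8,9,10,11,12,13,14,15,16,17,18,19,20,21,22,23,24,25,26,27,28,29,30,31}
step 4: q <- max((p - thread), q)    {0,1,2,3,4,5,6,7,8,9,10,11,12,13,14,15,16,17,18,19,20,21,22,23,24,25,26,27,28,29,30,31}
step 5: p <- (2 - -2)                {0,1,2,3,4,5,6,7,8,9,10,11,12,13,14,15,16,17,18,19,20,21,22,23,24,25,26,27,28,29,30,31}

Answer: 6 steps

s: 9,10,11,12,13,14,15,16,17,18,19,20,21,22,23,24,25,26,27,28,29,30,31,32,33,34,35,36,37,38,39,40
q: 8,9,10,11,12,13,14,15,16,17,18,19,20,21,22,23,24,25,26,27,28,29,30,31,32,33,34,35,36,37,38,39
p: 4,4,4,4,4,4,4,4,4,4,4,4,4,4,4,4,4,4,4,4,4,4,4,4,4,4,4,4,4,4,4,4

steps = 6; useful = 192; efficiency = 192/192 = 1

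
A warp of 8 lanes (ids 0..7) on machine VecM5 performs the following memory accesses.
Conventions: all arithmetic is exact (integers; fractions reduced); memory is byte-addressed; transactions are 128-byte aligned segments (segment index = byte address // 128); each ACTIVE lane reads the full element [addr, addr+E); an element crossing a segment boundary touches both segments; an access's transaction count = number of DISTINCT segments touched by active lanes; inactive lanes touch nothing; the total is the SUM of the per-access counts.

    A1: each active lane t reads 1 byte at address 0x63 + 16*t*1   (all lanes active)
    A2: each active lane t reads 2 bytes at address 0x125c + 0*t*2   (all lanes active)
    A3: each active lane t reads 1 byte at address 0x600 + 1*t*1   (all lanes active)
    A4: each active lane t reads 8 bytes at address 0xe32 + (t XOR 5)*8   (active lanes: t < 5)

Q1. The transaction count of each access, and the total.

A1: 2 transactions
A2: 1 transaction
A3: 1 transaction
A4: 1 transaction

Answer: 2,1,1,1; total 5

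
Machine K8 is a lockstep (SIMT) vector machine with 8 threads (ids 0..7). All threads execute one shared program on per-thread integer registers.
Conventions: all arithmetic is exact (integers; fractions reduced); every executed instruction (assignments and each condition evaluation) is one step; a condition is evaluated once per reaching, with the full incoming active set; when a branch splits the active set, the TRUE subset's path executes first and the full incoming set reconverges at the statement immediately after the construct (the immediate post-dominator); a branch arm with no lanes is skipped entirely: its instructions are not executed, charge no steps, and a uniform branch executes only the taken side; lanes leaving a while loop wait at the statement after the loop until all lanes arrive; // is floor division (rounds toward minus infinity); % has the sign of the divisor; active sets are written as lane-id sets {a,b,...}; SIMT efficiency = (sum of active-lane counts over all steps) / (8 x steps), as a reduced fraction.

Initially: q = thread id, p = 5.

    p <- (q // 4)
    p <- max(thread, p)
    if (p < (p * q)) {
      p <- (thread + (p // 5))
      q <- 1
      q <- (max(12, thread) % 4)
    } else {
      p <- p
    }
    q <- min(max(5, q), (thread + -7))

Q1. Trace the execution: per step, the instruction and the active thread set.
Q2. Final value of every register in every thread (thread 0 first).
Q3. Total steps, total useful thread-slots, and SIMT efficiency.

step 0: p <- (q // 4)                {0,1,2,3,4,5,6,7}
step 1: p <- max(thread, p)          {0,1,2,3,4,5,6,7}
step 2: eval (p < (p * q))           {0,1,2,3,4,5,6,7}
step 3: p <- (thread + (p // 5))     {2,3,4,5,6,7}
step 4: q <- 1                       {2,3,4,5,6,7}
step 5: q <- (max(12, thread) % 4)   {2,3,4,5,6,7}
step 6: p <- p                       {0,1}
step 7: q <- min(max(5, q), (thread + -7)) {0,1,2,3,4,5,6,7}

Answer: 8 steps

q: -7,-6,-5,-4,-3,-2,-1,0
p: 0,1,2,3,4,6,7,8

steps = 8; useful = 52; efficiency = 52/64 = 13/16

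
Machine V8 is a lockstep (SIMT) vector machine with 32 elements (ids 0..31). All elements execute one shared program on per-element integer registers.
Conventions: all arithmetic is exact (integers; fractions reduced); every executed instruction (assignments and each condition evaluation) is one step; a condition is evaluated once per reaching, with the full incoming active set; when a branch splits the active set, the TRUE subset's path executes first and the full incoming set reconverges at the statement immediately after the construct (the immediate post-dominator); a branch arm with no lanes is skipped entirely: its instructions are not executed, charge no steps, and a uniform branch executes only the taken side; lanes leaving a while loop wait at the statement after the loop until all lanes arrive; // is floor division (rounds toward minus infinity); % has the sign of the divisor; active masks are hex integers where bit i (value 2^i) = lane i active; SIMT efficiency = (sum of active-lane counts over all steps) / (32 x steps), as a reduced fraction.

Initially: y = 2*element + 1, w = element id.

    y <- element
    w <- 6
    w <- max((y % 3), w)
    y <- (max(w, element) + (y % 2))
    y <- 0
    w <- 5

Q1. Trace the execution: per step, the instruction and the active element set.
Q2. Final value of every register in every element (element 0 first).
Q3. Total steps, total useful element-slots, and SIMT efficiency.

step 0: y <- element                 0xffffffff
step 1: w <- 6                       0xffffffff
step 2: w <- max((y % 3), w)         0xffffffff
step 3: y <- (max(w, element) + (y % 2)) 0xffffffff
step 4: y <- 0                       0xffffffff
step 5: w <- 5                       0xffffffff

Answer: 6 steps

y: 0,0,0,0,0,0,0,0,0,0,0,0,0,0,0,0,0,0,0,0,0,0,0,0,0,0,0,0,0,0,0,0
w: 5,5,5,5,5,5,5,5,5,5,5,5,5,5,5,5,5,5,5,5,5,5,5,5,5,5,5,5,5,5,5,5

steps = 6; useful = 192; efficiency = 192/192 = 1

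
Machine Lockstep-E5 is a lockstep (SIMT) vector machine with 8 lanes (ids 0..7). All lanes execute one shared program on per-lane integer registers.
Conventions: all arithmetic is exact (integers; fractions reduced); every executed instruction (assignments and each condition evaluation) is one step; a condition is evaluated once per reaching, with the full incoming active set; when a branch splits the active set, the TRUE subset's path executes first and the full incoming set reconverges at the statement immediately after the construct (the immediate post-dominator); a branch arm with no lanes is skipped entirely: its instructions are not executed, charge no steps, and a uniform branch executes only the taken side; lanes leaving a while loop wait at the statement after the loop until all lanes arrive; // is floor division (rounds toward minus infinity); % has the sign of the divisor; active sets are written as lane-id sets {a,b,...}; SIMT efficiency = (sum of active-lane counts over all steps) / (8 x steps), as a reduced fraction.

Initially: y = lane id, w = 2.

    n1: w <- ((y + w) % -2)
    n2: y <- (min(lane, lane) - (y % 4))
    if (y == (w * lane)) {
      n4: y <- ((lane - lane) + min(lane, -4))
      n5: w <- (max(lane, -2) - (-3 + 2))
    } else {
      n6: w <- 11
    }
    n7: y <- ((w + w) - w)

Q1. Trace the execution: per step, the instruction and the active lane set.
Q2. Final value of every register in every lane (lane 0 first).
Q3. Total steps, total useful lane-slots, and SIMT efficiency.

step 0: w <- ((y + w) % -2)          {0,1,2,3,4,5,6,7}
step 1: y <- (min(lane, lane) - (y % 4)) {0,1,2,3,4,5,6,7}
step 2: eval (y == (w * lane))       {0,1,2,3,4,5,6,7}
step 3: y <- ((lane - lane) + min(lane, -4)) {0,2}
step 4: w <- (max(lane, -2) - (-3 + 2)) {0,2}
step 5: w <- 11                      {1,3,4,5,6,7}
step 6: y <- ((w + w) - w)           {0,1,2,3,4,5,6,7}

Answer: 7 steps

y: 1,11,3,11,11,11,11,11
w: 1,11,3,11,11,11,11,11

steps = 7; useful = 42; efficiency = 42/56 = 3/4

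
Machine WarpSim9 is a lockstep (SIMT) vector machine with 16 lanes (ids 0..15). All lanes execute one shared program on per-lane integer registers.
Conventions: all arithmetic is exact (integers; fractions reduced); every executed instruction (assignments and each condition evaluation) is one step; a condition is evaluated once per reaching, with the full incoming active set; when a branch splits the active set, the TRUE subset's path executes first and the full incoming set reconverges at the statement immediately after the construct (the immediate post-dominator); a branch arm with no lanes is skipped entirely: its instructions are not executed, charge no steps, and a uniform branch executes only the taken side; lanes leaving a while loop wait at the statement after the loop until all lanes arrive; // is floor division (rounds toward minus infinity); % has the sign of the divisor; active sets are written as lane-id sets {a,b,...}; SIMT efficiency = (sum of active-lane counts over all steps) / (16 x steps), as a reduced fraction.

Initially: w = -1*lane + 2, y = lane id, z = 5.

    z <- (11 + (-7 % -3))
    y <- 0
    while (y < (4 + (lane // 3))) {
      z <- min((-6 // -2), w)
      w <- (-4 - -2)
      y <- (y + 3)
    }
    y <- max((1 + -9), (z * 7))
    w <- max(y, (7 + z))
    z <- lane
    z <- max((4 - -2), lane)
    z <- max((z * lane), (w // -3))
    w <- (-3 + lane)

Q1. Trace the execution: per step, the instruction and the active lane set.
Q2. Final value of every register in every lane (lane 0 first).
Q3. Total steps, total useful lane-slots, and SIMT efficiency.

step 0: z <- (11 + (-7 % -3))        {0,1,2,3,4,5,6,7,8,9,10,11,12,13,14,15}
step 1: y <- 0                       {0,1,2,3,4,5,6,7,8,9,10,11,12,13,14,15}
step 2: eval (y < (4 + (lane // 3))) {0,1,2,3,4,5,6,7,8,9,10,11,12,13,14,15}
step 3: z <- min((-6 // -2), w)      {0,1,2,3,4,5,6,7,8,9,10,11,12,13,14,15}
step 4: w <- (-4 - -2)               {0,1,2,3,4,5,6,7,8,9,10,11,12,13,14,15}
step 5: y <- (y + 3)                 {0,1,2,3,4,5,6,7,8,9,10,11,12,13,14,15}
step 6: eval (y < (4 + (lane // 3))) {0,1,2,3,4,5,6,7,8,9,10,11,12,13,14,15}
step 7: z <- min((-6 // -2), w)      {0,1,2,3,4,5,6,7,8,9,10,11,12,13,14,15}
step 8: w <- (-4 - -2)               {0,1,2,3,4,5,6,7,8,9,10,11,12,13,14,15}
step 9: y <- (y + 3)                 {0,1,2,3,4,5,6,7,8,9,10,11,12,13,14,15}
step 10: eval (y < (4 + (lane // 3))) {0,1,2,3,4,5,6,7,8,9,10,11,12,13,14,15}
step 11: z <- min((-6 // -2), w)      {9,10,11,12,13,14,15}
step 12: w <- (-4 - -2)               {9,10,11,12,13,14,15}
step 13: y <- (y + 3)                 {9,10,11,12,13,14,15}
step 14: eval (y < (4 + (lane // 3))) {9,10,11,12,13,14,15}
step 15: y <- max((1 + -9), (z * 7))  {0,1,2,3,4,5,6,7,8,9,10,11,12,13,14,15}
step 16: w <- max(y, (7 + z))         {0,1,2,3,4,5,6,7,8,9,10,11,12,13,14,15}
step 17: z <- lane                    {0,1,2,3,4,5,6,7,8,9,10,11,12,13,14,15}
step 18: z <- max((4 - -2), lane)     {0,1,2,3,4,5,6,7,8,9,10,11,12,13,14,15}
step 19: z <- max((z * lane), (w // -3)) {0,1,2,3,4,5,6,7,8,9,10,11,12,13,14,15}
step 20: w <- (-3 + lane)             {0,1,2,3,4,5,6,7,8,9,10,11,12,13,14,15}

Answer: 21 steps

w: -3,-2,-1,0,1,2,3,4,5,6,7,8,9,10,11,12
y: -8,-8,-8,-8,-8,-8,-8,-8,-8,-8,-8,-8,-8,-8,-8,-8
z: 0,6,12,18,24,30,36,49,64,81,100,121,144,169,196,225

steps = 21; useful = 300; efficiency = 300/336 = 25/28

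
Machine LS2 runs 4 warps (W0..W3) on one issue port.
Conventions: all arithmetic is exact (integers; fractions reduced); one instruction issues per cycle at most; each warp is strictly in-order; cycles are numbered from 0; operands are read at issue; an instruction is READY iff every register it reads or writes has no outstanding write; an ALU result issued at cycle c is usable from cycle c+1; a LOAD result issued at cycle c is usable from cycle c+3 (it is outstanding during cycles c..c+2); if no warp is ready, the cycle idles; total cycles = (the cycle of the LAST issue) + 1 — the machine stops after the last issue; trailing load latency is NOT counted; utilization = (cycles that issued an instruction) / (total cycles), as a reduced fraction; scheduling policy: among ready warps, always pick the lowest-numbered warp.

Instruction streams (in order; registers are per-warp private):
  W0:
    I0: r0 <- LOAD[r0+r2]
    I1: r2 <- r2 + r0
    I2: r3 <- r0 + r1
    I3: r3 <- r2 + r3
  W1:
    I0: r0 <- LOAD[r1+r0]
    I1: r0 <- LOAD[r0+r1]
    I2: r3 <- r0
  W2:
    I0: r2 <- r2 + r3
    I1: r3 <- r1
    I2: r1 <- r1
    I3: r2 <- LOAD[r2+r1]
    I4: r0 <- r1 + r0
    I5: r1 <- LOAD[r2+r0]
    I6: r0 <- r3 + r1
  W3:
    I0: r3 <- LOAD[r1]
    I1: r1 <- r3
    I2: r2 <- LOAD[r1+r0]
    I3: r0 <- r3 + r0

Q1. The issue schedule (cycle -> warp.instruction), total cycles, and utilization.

cycle 0: W0.I0
cycle 1: W1.I0
cycle 2: W2.I0
cycle 3: W0.I1
cycle 4: W0.I2
cycle 5: W0.I3
cycle 6: W1.I1
cycle 7: W2.I1
cycle 8: W2.I2
cycle 9: W1.I2
cycle 10: W2.I3
cycle 11: W2.I4
cycle 12: W3.I0
cycle 13: W2.I5
cycle 14: idle
cycle 15: W3.I1
cycle 16: W2.I6
cycle 17: W3.I2
cycle 18: W3.I3

Answer: 19 cycles, utilization 18/19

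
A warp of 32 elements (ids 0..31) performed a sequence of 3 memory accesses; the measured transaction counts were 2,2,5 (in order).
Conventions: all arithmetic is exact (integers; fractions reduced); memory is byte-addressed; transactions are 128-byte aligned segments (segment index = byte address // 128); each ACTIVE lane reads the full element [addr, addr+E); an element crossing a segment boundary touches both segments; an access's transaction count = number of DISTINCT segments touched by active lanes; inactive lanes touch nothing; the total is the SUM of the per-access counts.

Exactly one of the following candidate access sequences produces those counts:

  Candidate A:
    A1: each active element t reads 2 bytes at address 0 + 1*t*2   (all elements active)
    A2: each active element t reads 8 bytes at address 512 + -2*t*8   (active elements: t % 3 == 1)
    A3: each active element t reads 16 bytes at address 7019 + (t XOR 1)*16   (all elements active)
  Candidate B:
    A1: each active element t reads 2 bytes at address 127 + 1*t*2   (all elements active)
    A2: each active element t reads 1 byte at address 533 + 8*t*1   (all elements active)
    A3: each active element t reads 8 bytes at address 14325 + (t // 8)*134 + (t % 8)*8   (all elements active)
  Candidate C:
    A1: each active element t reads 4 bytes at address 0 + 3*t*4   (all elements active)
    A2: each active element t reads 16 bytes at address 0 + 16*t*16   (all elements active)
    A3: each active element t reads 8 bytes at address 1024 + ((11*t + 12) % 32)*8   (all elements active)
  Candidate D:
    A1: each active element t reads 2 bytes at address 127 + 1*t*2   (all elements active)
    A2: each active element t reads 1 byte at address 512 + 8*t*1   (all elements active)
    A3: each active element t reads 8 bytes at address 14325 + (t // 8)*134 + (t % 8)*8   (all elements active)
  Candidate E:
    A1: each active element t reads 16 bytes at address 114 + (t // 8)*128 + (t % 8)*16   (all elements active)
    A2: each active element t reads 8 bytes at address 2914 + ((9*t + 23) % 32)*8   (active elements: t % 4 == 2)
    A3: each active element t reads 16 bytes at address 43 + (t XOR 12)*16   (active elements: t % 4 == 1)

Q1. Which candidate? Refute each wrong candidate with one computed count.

A: A1 gives 1 transaction, not 2
B: A2 gives 3 transactions, not 2
C: A1 gives 3 transactions, not 2
E: A1 gives 5 transactions, not 2
D: all counts match (2,2,5)

Answer: D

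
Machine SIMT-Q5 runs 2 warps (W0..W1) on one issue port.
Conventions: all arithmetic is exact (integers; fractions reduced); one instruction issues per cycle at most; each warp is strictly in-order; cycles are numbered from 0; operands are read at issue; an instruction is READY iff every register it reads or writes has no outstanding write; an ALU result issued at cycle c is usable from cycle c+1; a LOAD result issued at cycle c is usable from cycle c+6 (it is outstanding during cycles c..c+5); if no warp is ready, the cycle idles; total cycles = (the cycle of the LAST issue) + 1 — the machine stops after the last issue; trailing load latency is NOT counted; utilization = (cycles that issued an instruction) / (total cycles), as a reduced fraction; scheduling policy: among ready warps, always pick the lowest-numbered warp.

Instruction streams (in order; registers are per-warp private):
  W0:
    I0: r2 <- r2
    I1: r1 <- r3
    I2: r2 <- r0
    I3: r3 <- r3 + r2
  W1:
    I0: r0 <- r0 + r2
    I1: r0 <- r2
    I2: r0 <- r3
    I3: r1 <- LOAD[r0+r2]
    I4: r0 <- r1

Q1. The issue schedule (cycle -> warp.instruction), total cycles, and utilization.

cycle 0: W0.I0
cycle 1: W0.I1
cycle 2: W0.I2
cycle 3: W0.I3
cycle 4: W1.I0
cycle 5: W1.I1
cycle 6: W1.I2
cycle 7: W1.I3
cycle 8: idle
cycle 9: idle
cycle 10: idle
cycle 11: idle
cycle 12: idle
cycle 13: W1.I4

Answer: 14 cycles, utilization 9/14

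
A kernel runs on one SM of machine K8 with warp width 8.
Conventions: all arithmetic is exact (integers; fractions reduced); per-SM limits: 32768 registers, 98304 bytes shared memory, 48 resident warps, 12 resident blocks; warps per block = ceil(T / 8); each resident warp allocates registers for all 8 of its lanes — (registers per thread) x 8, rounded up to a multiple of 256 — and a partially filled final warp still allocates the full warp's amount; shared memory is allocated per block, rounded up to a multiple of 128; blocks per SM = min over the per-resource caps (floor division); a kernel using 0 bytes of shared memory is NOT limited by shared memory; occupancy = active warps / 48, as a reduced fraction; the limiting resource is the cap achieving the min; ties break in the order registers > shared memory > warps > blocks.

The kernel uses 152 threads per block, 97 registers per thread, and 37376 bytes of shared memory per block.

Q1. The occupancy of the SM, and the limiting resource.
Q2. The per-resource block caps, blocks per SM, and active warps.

Answer: occupancy 19/48, limited by registers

registers: 1 block
shared memory: 2 blocks
warps: 2 blocks
blocks: 12 blocks

Answer: 1 block, 19 active warps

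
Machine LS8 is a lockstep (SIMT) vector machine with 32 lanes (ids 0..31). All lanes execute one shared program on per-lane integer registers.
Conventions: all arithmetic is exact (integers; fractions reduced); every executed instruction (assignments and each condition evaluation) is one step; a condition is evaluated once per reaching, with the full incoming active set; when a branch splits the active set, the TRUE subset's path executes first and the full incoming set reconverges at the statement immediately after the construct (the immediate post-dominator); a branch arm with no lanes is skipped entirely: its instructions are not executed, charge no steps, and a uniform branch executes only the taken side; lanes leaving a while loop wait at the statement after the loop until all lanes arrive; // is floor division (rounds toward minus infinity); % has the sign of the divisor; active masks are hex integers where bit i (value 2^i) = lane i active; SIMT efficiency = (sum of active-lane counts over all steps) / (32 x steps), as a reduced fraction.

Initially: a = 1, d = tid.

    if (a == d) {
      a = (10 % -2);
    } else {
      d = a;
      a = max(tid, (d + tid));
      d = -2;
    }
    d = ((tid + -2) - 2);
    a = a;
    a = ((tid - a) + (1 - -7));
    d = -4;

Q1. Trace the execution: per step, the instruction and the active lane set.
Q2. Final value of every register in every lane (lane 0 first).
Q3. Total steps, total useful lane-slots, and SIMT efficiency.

step 0: eval (a == d)                0xffffffff
step 1: a <- (10 % -2)               0x00000002
step 2: d <- a                       0xfffffffd
step 3: a <- max(tid, (d + tid))     0xfffffffd
step 4: d <- -2                      0xfffffffd
step 5: d <- ((tid + -2) - 2)        0xffffffff
step 6: a <- a                       0xffffffff
step 7: a <- ((tid - a) + (1 - -7))  0xffffffff
step 8: d <- -4                      0xffffffff

Answer: 9 steps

a: 7,9,7,7,7,7,7,7,7,7,7,7,7,7,7,7,7,7,7,7,7,7,7,7,7,7,7,7,7,7,7,7
d: -4,-4,-4,-4,-4,-4,-4,-4,-4,-4,-4,-4,-4,-4,-4,-4,-4,-4,-4,-4,-4,-4,-4,-4,-4,-4,-4,-4,-4,-4,-4,-4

steps = 9; useful = 254; efficiency = 254/288 = 127/144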